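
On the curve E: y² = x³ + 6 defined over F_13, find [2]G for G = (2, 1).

(6, 1)

tangent at (2, 1): λ = (3·2² + 0)/(2·1) ≡ 12/2. 2⁻¹ ≡ 7 (mod 13) since 2·7 = 14 ≡ 1, so λ ≡ 12·7 ≡ 6.
  x = λ² - 2 - 2 = 36 - 4 ≡ 6; y = λ·(2 - 6) - 1 ≡ 1. → (6, 1)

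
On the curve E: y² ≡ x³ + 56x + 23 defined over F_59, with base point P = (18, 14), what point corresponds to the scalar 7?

Double-and-add on 7 = (111)₂. Start with P = (18, 14) for the leading 1-bit.
double: tangent at (18, 14): λ = (3·18² + 56)/(2·14) ≡ 25/28. 28⁻¹ ≡ 19 (mod 59) since 28·19 = 532 ≡ 1, so λ ≡ 25·19 ≡ 3.
  x = λ² - 18 - 18 = 9 - 36 ≡ 32; y = λ·(18 - 32) - 14 ≡ 3. → (32, 3)
add P: (32, 3) + (18, 14). λ = (14 - 3)/(18 - 32) ≡ 11/45 mod 59. 45⁻¹ ≡ 21 (mod 59), so λ ≡ 54.
  x = λ² - 32 - 18 = 2916 - 50 ≡ 34; y = λ·(32 - 34) - 3 ≡ 7. → (34, 7)
double: tangent at (34, 7): λ = (3·34² + 56)/(2·7) ≡ 43/14. 14⁻¹ ≡ 38 (mod 59), so λ ≡ 43·38 ≡ 41.
  x = λ² - 34 - 34 = 1681 - 68 ≡ 20; y = λ·(34 - 20) - 7 ≡ 36. → (20, 36)
add P: (20, 36) + (18, 14). λ = (14 - 36)/(18 - 20) ≡ 37/57 mod 59. 57⁻¹ ≡ 29 (mod 59), so λ ≡ 11.
  x = λ² - 20 - 18 = 121 - 38 ≡ 24; y = λ·(20 - 24) - 36 ≡ 38. → (24, 38)

(24, 38)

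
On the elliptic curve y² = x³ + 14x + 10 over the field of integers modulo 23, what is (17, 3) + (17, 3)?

tangent at (17, 3): λ = (3·17² + 14)/(2·3) ≡ 7/6. 6⁻¹ ≡ 4 (mod 23), so λ ≡ 7·4 ≡ 5.
  x = λ² - 17 - 17 = 25 - 34 ≡ 14; y = λ·(17 - 14) - 3 ≡ 12. → (14, 12)

(14, 12)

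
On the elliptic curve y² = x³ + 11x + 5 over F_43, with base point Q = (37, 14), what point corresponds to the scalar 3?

Repeated addition: build up to 3Q.
2Q: tangent at (37, 14): λ = (3·37² + 11)/(2·14) ≡ 33/28. 28⁻¹ ≡ 20 (mod 43) since 28·20 = 560 ≡ 1, so λ ≡ 33·20 ≡ 15.
  x = λ² - 37 - 37 = 225 - 74 ≡ 22; y = λ·(37 - 22) - 14 ≡ 39. → (22, 39)
3Q: (22, 39) + (37, 14). λ = (14 - 39)/(37 - 22) ≡ 18/15 mod 43. 15⁻¹ ≡ 23 (mod 43) since 15·23 = 345 ≡ 1, so λ ≡ 27.
  x = λ² - 22 - 37 = 729 - 59 ≡ 25; y = λ·(22 - 25) - 39 ≡ 9. → (25, 9)

(25, 9)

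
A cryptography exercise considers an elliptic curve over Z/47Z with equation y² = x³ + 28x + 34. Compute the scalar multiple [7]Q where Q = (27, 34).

Repeated addition: build up to 7Q.
2Q: tangent at (27, 34): λ = (3·27² + 28)/(2·34) ≡ 6/21. 21⁻¹ ≡ 9 (mod 47) since 21·9 = 189 ≡ 1, so λ ≡ 6·9 ≡ 7.
  x = λ² - 27 - 27 = 49 - 54 ≡ 42; y = λ·(27 - 42) - 34 ≡ 2. → (42, 2)
3Q: (42, 2) + (27, 34). λ = (34 - 2)/(27 - 42) ≡ 32/32 mod 47. 32⁻¹ ≡ 25 (mod 47) since 32·25 = 800 ≡ 1, so λ ≡ 1.
  x = λ² - 42 - 27 = 1 - 69 ≡ 26; y = λ·(42 - 26) - 2 ≡ 14. → (26, 14)
4Q: (26, 14) + (27, 34). λ = (34 - 14)/(27 - 26) ≡ 20/1 mod 47. 1⁻¹ ≡ 1 (mod 47), so λ ≡ 20.
  x = λ² - 26 - 27 = 400 - 53 ≡ 18; y = λ·(26 - 18) - 14 ≡ 5. → (18, 5)
5Q: (18, 5) + (27, 34). λ = (34 - 5)/(27 - 18) ≡ 29/9 mod 47. 9⁻¹ ≡ 21 (mod 47), so λ ≡ 45.
  x = λ² - 18 - 27 = 2025 - 45 ≡ 6; y = λ·(18 - 6) - 5 ≡ 18. → (6, 18)
6Q: (6, 18) + (27, 34). λ = (34 - 18)/(27 - 6) ≡ 16/21 mod 47. 21⁻¹ ≡ 9 (mod 47), so λ ≡ 3.
  x = λ² - 6 - 27 = 9 - 33 ≡ 23; y = λ·(6 - 23) - 18 ≡ 25. → (23, 25)
7Q: (23, 25) + (27, 34). λ = (34 - 25)/(27 - 23) ≡ 9/4 mod 47. 4⁻¹ ≡ 12 (mod 47) since 4·12 = 48 ≡ 1, so λ ≡ 14.
  x = λ² - 23 - 27 = 196 - 50 ≡ 5; y = λ·(23 - 5) - 25 ≡ 39. → (5, 39)

(5, 39)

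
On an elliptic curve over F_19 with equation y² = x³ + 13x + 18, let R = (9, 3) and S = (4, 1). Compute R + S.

(9, 3) + (4, 1). λ = (1 - 3)/(4 - 9) ≡ 17/14 mod 19. 14⁻¹ ≡ 15 (mod 19) since 14·15 = 210 ≡ 1, so λ ≡ 8.
  x = λ² - 9 - 4 = 64 - 13 ≡ 13; y = λ·(9 - 13) - 3 ≡ 3. → (13, 3)

(13, 3)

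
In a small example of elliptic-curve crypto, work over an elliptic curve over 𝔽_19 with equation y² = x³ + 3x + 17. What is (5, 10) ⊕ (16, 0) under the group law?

(15, 6)

(5, 10) + (16, 0). λ = (0 - 10)/(16 - 5) ≡ 9/11 mod 19. 11⁻¹ ≡ 7 (mod 19), so λ ≡ 6.
  x = λ² - 5 - 16 = 36 - 21 ≡ 15; y = λ·(5 - 15) - 10 ≡ 6. → (15, 6)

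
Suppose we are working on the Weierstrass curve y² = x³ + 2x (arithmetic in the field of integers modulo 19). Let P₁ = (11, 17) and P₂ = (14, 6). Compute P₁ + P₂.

(18, 15)

(11, 17) + (14, 6). λ = (6 - 17)/(14 - 11) ≡ 8/3 mod 19. 3⁻¹ ≡ 13 (mod 19) since 3·13 = 39 ≡ 1, so λ ≡ 9.
  x = λ² - 11 - 14 = 81 - 25 ≡ 18; y = λ·(11 - 18) - 17 ≡ 15. → (18, 15)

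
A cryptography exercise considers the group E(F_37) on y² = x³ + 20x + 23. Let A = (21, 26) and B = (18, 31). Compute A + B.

(21, 26) + (18, 31). λ = (31 - 26)/(18 - 21) ≡ 5/34 mod 37. 34⁻¹ ≡ 12 (mod 37) since 34·12 = 408 ≡ 1, so λ ≡ 23.
  x = λ² - 21 - 18 = 529 - 39 ≡ 9; y = λ·(21 - 9) - 26 ≡ 28. → (9, 28)

(9, 28)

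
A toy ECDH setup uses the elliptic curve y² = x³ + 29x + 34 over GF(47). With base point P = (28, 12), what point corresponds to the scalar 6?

O

Double-and-add on 6 = (110)₂. Start with P = (28, 12) for the leading 1-bit.
double: tangent at (28, 12): λ = (3·28² + 29)/(2·12) ≡ 31/24. 24⁻¹ ≡ 2 (mod 47) since 24·2 = 48 ≡ 1, so λ ≡ 31·2 ≡ 15.
  x = λ² - 28 - 28 = 225 - 56 ≡ 28; y = λ·(28 - 28) - 12 ≡ 35. → (28, 35)
add P: (28, 35) + (28, 12): same x and y₁ ≡ -y₂, so the sum is O.
double: O + O = O (identity).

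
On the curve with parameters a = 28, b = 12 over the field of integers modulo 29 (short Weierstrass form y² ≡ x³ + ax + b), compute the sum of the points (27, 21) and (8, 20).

(27, 21) + (8, 20). λ = (20 - 21)/(8 - 27) ≡ 28/10 mod 29. 10⁻¹ ≡ 3 (mod 29), so λ ≡ 26.
  x = λ² - 27 - 8 = 676 - 35 ≡ 3; y = λ·(27 - 3) - 21 ≡ 23. → (3, 23)

(3, 23)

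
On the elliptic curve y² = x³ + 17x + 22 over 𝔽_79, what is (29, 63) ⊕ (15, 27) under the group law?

(29, 63) + (15, 27). λ = (27 - 63)/(15 - 29) ≡ 43/65 mod 79. 65⁻¹ ≡ 62 (mod 79), so λ ≡ 59.
  x = λ² - 29 - 15 = 3481 - 44 ≡ 40; y = λ·(29 - 40) - 63 ≡ 78. → (40, 78)

(40, 78)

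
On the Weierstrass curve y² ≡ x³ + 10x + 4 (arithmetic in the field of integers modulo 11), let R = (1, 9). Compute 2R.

tangent at (1, 9): λ = (3·1² + 10)/(2·9) ≡ 2/7. 7⁻¹ ≡ 8 (mod 11), so λ ≡ 2·8 ≡ 5.
  x = λ² - 1 - 1 = 25 - 2 ≡ 1; y = λ·(1 - 1) - 9 ≡ 2. → (1, 2)

(1, 2)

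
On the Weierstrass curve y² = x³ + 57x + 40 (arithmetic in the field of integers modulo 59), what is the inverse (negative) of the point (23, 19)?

-(23, 19) = (23, -19 mod 59) = (23, 40).

(23, 40)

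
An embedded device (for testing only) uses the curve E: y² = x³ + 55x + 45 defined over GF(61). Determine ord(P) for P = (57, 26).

2P: tangent at (57, 26): λ = (3·57² + 55)/(2·26) ≡ 42/52. 52⁻¹ ≡ 27 (mod 61) since 52·27 = 1404 ≡ 1, so λ ≡ 42·27 ≡ 36.
  x = λ² - 57 - 57 = 1296 - 114 ≡ 23; y = λ·(57 - 23) - 26 ≡ 39. → (23, 39)
3P: (23, 39) + (57, 26). λ = (26 - 39)/(57 - 23) ≡ 48/34 mod 61. 34⁻¹ ≡ 9 (mod 61) since 34·9 = 306 ≡ 1, so λ ≡ 5.
  x = λ² - 23 - 57 = 25 - 80 ≡ 6; y = λ·(23 - 6) - 39 ≡ 46. → (6, 46)
4P: (6, 46) + (57, 26). λ = (26 - 46)/(57 - 6) ≡ 41/51 mod 61. 51⁻¹ ≡ 6 (mod 61) since 51·6 = 306 ≡ 1, so λ ≡ 2.
  x = λ² - 6 - 57 = 4 - 63 ≡ 2; y = λ·(6 - 2) - 46 ≡ 23. → (2, 23)
5P: (2, 23) + (57, 26). λ = (26 - 23)/(57 - 2) ≡ 3/55 mod 61. 55⁻¹ ≡ 10 (mod 61), so λ ≡ 30.
  x = λ² - 2 - 57 = 900 - 59 ≡ 48; y = λ·(2 - 48) - 23 ≡ 0. → (48, 0)
6P: (48, 0) + (57, 26). λ = (26 - 0)/(57 - 48) ≡ 26/9 mod 61. 9⁻¹ ≡ 34 (mod 61) since 9·34 = 306 ≡ 1, so λ ≡ 30.
  x = λ² - 48 - 57 = 900 - 105 ≡ 2; y = λ·(48 - 2) - 0 ≡ 38. → (2, 38)
7P: (2, 38) + (57, 26). λ = (26 - 38)/(57 - 2) ≡ 49/55 mod 61. 55⁻¹ ≡ 10 (mod 61), so λ ≡ 2.
  x = λ² - 2 - 57 = 4 - 59 ≡ 6; y = λ·(2 - 6) - 38 ≡ 15. → (6, 15)
8P: (6, 15) + (57, 26). λ = (26 - 15)/(57 - 6) ≡ 11/51 mod 61. 51⁻¹ ≡ 6 (mod 61) since 51·6 = 306 ≡ 1, so λ ≡ 5.
  x = λ² - 6 - 57 = 25 - 63 ≡ 23; y = λ·(6 - 23) - 15 ≡ 22. → (23, 22)
9P: (23, 22) + (57, 26). λ = (26 - 22)/(57 - 23) ≡ 4/34 mod 61. 34⁻¹ ≡ 9 (mod 61), so λ ≡ 36.
  x = λ² - 23 - 57 = 1296 - 80 ≡ 57; y = λ·(23 - 57) - 22 ≡ 35. → (57, 35)
10P: (57, 35) + (57, 26): same x and y₁ ≡ -y₂, so the sum is ∞.
10P = ∞, so the order is 10.

10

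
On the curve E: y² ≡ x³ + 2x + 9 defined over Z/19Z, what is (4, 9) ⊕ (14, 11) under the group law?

(17, 15)

(4, 9) + (14, 11). λ = (11 - 9)/(14 - 4) ≡ 2/10 mod 19. 10⁻¹ ≡ 2 (mod 19), so λ ≡ 4.
  x = λ² - 4 - 14 = 16 - 18 ≡ 17; y = λ·(4 - 17) - 9 ≡ 15. → (17, 15)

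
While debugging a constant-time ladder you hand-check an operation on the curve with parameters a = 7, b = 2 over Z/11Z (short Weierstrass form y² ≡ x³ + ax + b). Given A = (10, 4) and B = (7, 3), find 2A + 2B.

First 2A:
Repeated addition: build up to 2A.
2A: tangent at (10, 4): λ = (3·10² + 7)/(2·4) ≡ 10/8. 8⁻¹ ≡ 7 (mod 11) since 8·7 = 56 ≡ 1, so λ ≡ 10·7 ≡ 4.
  x = λ² - 10 - 10 = 16 - 20 ≡ 7; y = λ·(10 - 7) - 4 ≡ 8. → (7, 8)
2A = (7, 8).
Next 2B:
Repeated addition: build up to 2B.
2B: tangent at (7, 3): λ = (3·7² + 7)/(2·3) ≡ 0/6. 6⁻¹ ≡ 2 (mod 11), so λ ≡ 0·2 ≡ 0.
  x = λ² - 7 - 7 = 0 - 14 ≡ 8; y = λ·(7 - 8) - 3 ≡ 8. → (8, 8)
2B = (8, 8).
Finally 2A + 2B:
(7, 8) + (8, 8). λ = (8 - 8)/(8 - 7) ≡ 0/1 mod 11. 1⁻¹ ≡ 1 (mod 11), so λ ≡ 0.
  x = λ² - 7 - 8 = 0 - 15 ≡ 7; y = λ·(7 - 7) - 8 ≡ 3. → (7, 3)

(7, 3)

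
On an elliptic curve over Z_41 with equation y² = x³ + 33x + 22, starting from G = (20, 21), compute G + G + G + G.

Double-and-add on 4 = (100)₂. Start with G = (20, 21) for the leading 1-bit.
double: tangent at (20, 21): λ = (3·20² + 33)/(2·21) ≡ 3/1. 1⁻¹ ≡ 1 (mod 41), so λ ≡ 3·1 ≡ 3.
  x = λ² - 20 - 20 = 9 - 40 ≡ 10; y = λ·(20 - 10) - 21 ≡ 9. → (10, 9)
double: tangent at (10, 9): λ = (3·10² + 33)/(2·9) ≡ 5/18. 18⁻¹ ≡ 16 (mod 41), so λ ≡ 5·16 ≡ 39.
  x = λ² - 10 - 10 = 1521 - 20 ≡ 25; y = λ·(10 - 25) - 9 ≡ 21. → (25, 21)

(25, 21)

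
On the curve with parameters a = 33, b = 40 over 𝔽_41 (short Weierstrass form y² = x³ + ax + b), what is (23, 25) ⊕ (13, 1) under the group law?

(37, 7)

(23, 25) + (13, 1). λ = (1 - 25)/(13 - 23) ≡ 17/31 mod 41. 31⁻¹ ≡ 4 (mod 41), so λ ≡ 27.
  x = λ² - 23 - 13 = 729 - 36 ≡ 37; y = λ·(23 - 37) - 25 ≡ 7. → (37, 7)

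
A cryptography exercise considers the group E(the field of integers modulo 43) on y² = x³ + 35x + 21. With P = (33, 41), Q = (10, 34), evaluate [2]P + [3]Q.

First 2P:
Repeated addition: build up to 2P.
2P: tangent at (33, 41): λ = (3·33² + 35)/(2·41) ≡ 34/39. 39⁻¹ ≡ 32 (mod 43) since 39·32 = 1248 ≡ 1, so λ ≡ 34·32 ≡ 13.
  x = λ² - 33 - 33 = 169 - 66 ≡ 17; y = λ·(33 - 17) - 41 ≡ 38. → (17, 38)
2P = (17, 38).
Next 3Q:
Repeated addition: build up to 3Q.
2Q: tangent at (10, 34): λ = (3·10² + 35)/(2·34) ≡ 34/25. 25⁻¹ ≡ 31 (mod 43), so λ ≡ 34·31 ≡ 22.
  x = λ² - 10 - 10 = 484 - 20 ≡ 34; y = λ·(10 - 34) - 34 ≡ 40. → (34, 40)
3Q: (34, 40) + (10, 34). λ = (34 - 40)/(10 - 34) ≡ 37/19 mod 43. 19⁻¹ ≡ 34 (mod 43) since 19·34 = 646 ≡ 1, so λ ≡ 11.
  x = λ² - 34 - 10 = 121 - 44 ≡ 34; y = λ·(34 - 34) - 40 ≡ 3. → (34, 3)
3Q = (34, 3).
Finally 2P + 3Q:
(17, 38) + (34, 3). λ = (3 - 38)/(34 - 17) ≡ 8/17 mod 43. 17⁻¹ ≡ 38 (mod 43), so λ ≡ 3.
  x = λ² - 17 - 34 = 9 - 51 ≡ 1; y = λ·(17 - 1) - 38 ≡ 10. → (1, 10)

(1, 10)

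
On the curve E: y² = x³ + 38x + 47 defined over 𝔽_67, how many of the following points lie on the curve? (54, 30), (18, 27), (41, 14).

0

(54, 30): 30² ≡ 29, rhs ≡ 36 → off.
(18, 27): 27² ≡ 59, rhs ≡ 64 → off.
(41, 14): 14² ≡ 62, rhs ≡ 42 → off.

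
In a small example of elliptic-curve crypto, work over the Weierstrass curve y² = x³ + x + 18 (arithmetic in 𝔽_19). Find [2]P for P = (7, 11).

tangent at (7, 11): λ = (3·7² + 1)/(2·11) ≡ 15/3. 3⁻¹ ≡ 13 (mod 19) since 3·13 = 39 ≡ 1, so λ ≡ 15·13 ≡ 5.
  x = λ² - 7 - 7 = 25 - 14 ≡ 11; y = λ·(7 - 11) - 11 ≡ 7. → (11, 7)

(11, 7)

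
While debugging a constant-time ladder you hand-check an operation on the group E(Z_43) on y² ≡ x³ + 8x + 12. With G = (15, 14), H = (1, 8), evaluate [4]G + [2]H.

First 4G:
Repeated addition: build up to 4G.
2G: tangent at (15, 14): λ = (3·15² + 8)/(2·14) ≡ 38/28. 28⁻¹ ≡ 20 (mod 43) since 28·20 = 560 ≡ 1, so λ ≡ 38·20 ≡ 29.
  x = λ² - 15 - 15 = 841 - 30 ≡ 37; y = λ·(15 - 37) - 14 ≡ 36. → (37, 36)
3G: (37, 36) + (15, 14). λ = (14 - 36)/(15 - 37) ≡ 21/21 mod 43. 21⁻¹ ≡ 41 (mod 43), so λ ≡ 1.
  x = λ² - 37 - 15 = 1 - 52 ≡ 35; y = λ·(37 - 35) - 36 ≡ 9. → (35, 9)
4G: (35, 9) + (15, 14). λ = (14 - 9)/(15 - 35) ≡ 5/23 mod 43. 23⁻¹ ≡ 15 (mod 43) since 23·15 = 345 ≡ 1, so λ ≡ 32.
  x = λ² - 35 - 15 = 1024 - 50 ≡ 28; y = λ·(35 - 28) - 9 ≡ 0. → (28, 0)
4G = (28, 0).
Next 2H:
Repeated addition: build up to 2H.
2H: tangent at (1, 8): λ = (3·1² + 8)/(2·8) ≡ 11/16. 16⁻¹ ≡ 35 (mod 43) since 16·35 = 560 ≡ 1, so λ ≡ 11·35 ≡ 41.
  x = λ² - 1 - 1 = 1681 - 2 ≡ 2; y = λ·(1 - 2) - 8 ≡ 37. → (2, 37)
2H = (2, 37).
Finally 4G + 2H:
(28, 0) + (2, 37). λ = (37 - 0)/(2 - 28) ≡ 37/17 mod 43. 17⁻¹ ≡ 38 (mod 43), so λ ≡ 30.
  x = λ² - 28 - 2 = 900 - 30 ≡ 10; y = λ·(28 - 10) - 0 ≡ 24. → (10, 24)

(10, 24)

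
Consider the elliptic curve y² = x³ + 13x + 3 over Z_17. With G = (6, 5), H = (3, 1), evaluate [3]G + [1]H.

(6, 5)

First 3G:
Repeated addition: build up to 3G.
2G: tangent at (6, 5): λ = (3·6² + 13)/(2·5) ≡ 2/10. 10⁻¹ ≡ 12 (mod 17) since 10·12 = 120 ≡ 1, so λ ≡ 2·12 ≡ 7.
  x = λ² - 6 - 6 = 49 - 12 ≡ 3; y = λ·(6 - 3) - 5 ≡ 16. → (3, 16)
3G: (3, 16) + (6, 5). λ = (5 - 16)/(6 - 3) ≡ 6/3 mod 17. 3⁻¹ ≡ 6 (mod 17), so λ ≡ 2.
  x = λ² - 3 - 6 = 4 - 9 ≡ 12; y = λ·(3 - 12) - 16 ≡ 0. → (12, 0)
3G = (12, 0).
Finally 3G + H:
(12, 0) + (3, 1). λ = (1 - 0)/(3 - 12) ≡ 1/8 mod 17. 8⁻¹ ≡ 15 (mod 17), so λ ≡ 15.
  x = λ² - 12 - 3 = 225 - 15 ≡ 6; y = λ·(12 - 6) - 0 ≡ 5. → (6, 5)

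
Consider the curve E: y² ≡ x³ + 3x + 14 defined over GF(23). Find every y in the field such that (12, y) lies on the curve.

none

x³ + 3x + 14 = 1778 ≡ 7 (mod 23).
7 is a non-residue mod 23; no y exists.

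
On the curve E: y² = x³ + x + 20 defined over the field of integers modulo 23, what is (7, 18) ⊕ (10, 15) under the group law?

(7, 18) + (10, 15). λ = (15 - 18)/(10 - 7) ≡ 20/3 mod 23. 3⁻¹ ≡ 8 (mod 23) since 3·8 = 24 ≡ 1, so λ ≡ 22.
  x = λ² - 7 - 10 = 484 - 17 ≡ 7; y = λ·(7 - 7) - 18 ≡ 5. → (7, 5)

(7, 5)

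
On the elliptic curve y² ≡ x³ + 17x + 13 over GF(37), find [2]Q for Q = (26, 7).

tangent at (26, 7): λ = (3·26² + 17)/(2·7) ≡ 10/14. 14⁻¹ ≡ 8 (mod 37), so λ ≡ 10·8 ≡ 6.
  x = λ² - 26 - 26 = 36 - 52 ≡ 21; y = λ·(26 - 21) - 7 ≡ 23. → (21, 23)

(21, 23)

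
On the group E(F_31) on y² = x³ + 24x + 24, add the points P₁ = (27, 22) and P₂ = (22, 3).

(20, 17)

(27, 22) + (22, 3). λ = (3 - 22)/(22 - 27) ≡ 12/26 mod 31. 26⁻¹ ≡ 6 (mod 31), so λ ≡ 10.
  x = λ² - 27 - 22 = 100 - 49 ≡ 20; y = λ·(27 - 20) - 22 ≡ 17. → (20, 17)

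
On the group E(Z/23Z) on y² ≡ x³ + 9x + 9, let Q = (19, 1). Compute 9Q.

(21, 11)

Repeated addition: build up to 9Q.
2Q: tangent at (19, 1): λ = (3·19² + 9)/(2·1) ≡ 11/2. 2⁻¹ ≡ 12 (mod 23) since 2·12 = 24 ≡ 1, so λ ≡ 11·12 ≡ 17.
  x = λ² - 19 - 19 = 289 - 38 ≡ 21; y = λ·(19 - 21) - 1 ≡ 11. → (21, 11)
3Q: (21, 11) + (19, 1). λ = (1 - 11)/(19 - 21) ≡ 13/21 mod 23. 21⁻¹ ≡ 11 (mod 23) since 21·11 = 231 ≡ 1, so λ ≡ 5.
  x = λ² - 21 - 19 = 25 - 40 ≡ 8; y = λ·(21 - 8) - 11 ≡ 8. → (8, 8)
4Q: (8, 8) + (19, 1). λ = (1 - 8)/(19 - 8) ≡ 16/11 mod 23. 11⁻¹ ≡ 21 (mod 23), so λ ≡ 14.
  x = λ² - 8 - 19 = 196 - 27 ≡ 8; y = λ·(8 - 8) - 8 ≡ 15. → (8, 15)
5Q: (8, 15) + (19, 1). λ = (1 - 15)/(19 - 8) ≡ 9/11 mod 23. 11⁻¹ ≡ 21 (mod 23) since 11·21 = 231 ≡ 1, so λ ≡ 5.
  x = λ² - 8 - 19 = 25 - 27 ≡ 21; y = λ·(8 - 21) - 15 ≡ 12. → (21, 12)
6Q: (21, 12) + (19, 1). λ = (1 - 12)/(19 - 21) ≡ 12/21 mod 23. 21⁻¹ ≡ 11 (mod 23), so λ ≡ 17.
  x = λ² - 21 - 19 = 289 - 40 ≡ 19; y = λ·(21 - 19) - 12 ≡ 22. → (19, 22)
7Q: (19, 22) + (19, 1): same x and y₁ ≡ -y₂, so the sum is the point at infinity.
8Q: the point at infinity + (19, 1) = (19, 1) (identity).
9Q: tangent at (19, 1): λ = (3·19² + 9)/(2·1) ≡ 11/2. 2⁻¹ ≡ 12 (mod 23) since 2·12 = 24 ≡ 1, so λ ≡ 11·12 ≡ 17.
  x = λ² - 19 - 19 = 289 - 38 ≡ 21; y = λ·(19 - 21) - 1 ≡ 11. → (21, 11)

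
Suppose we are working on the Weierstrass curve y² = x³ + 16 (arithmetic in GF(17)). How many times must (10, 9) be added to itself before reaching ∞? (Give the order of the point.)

2P: tangent at (10, 9): λ = (3·10² + 0)/(2·9) ≡ 11/1. 1⁻¹ ≡ 1 (mod 17) since 1·1 = 1 ≡ 1, so λ ≡ 11·1 ≡ 11.
  x = λ² - 10 - 10 = 121 - 20 ≡ 16; y = λ·(10 - 16) - 9 ≡ 10. → (16, 10)
3P: (16, 10) + (10, 9). λ = (9 - 10)/(10 - 16) ≡ 16/11 mod 17. 11⁻¹ ≡ 14 (mod 17), so λ ≡ 3.
  x = λ² - 16 - 10 = 9 - 26 ≡ 0; y = λ·(16 - 0) - 10 ≡ 4. → (0, 4)
4P: (0, 4) + (10, 9). λ = (9 - 4)/(10 - 0) ≡ 5/10 mod 17. 10⁻¹ ≡ 12 (mod 17) since 10·12 = 120 ≡ 1, so λ ≡ 9.
  x = λ² - 0 - 10 = 81 - 10 ≡ 3; y = λ·(0 - 3) - 4 ≡ 3. → (3, 3)
5P: (3, 3) + (10, 9). λ = (9 - 3)/(10 - 3) ≡ 6/7 mod 17. 7⁻¹ ≡ 5 (mod 17), so λ ≡ 13.
  x = λ² - 3 - 10 = 169 - 13 ≡ 3; y = λ·(3 - 3) - 3 ≡ 14. → (3, 14)
6P: (3, 14) + (10, 9). λ = (9 - 14)/(10 - 3) ≡ 12/7 mod 17. 7⁻¹ ≡ 5 (mod 17), so λ ≡ 9.
  x = λ² - 3 - 10 = 81 - 13 ≡ 0; y = λ·(3 - 0) - 14 ≡ 13. → (0, 13)
7P: (0, 13) + (10, 9). λ = (9 - 13)/(10 - 0) ≡ 13/10 mod 17. 10⁻¹ ≡ 12 (mod 17), so λ ≡ 3.
  x = λ² - 0 - 10 = 9 - 10 ≡ 16; y = λ·(0 - 16) - 13 ≡ 7. → (16, 7)
8P: (16, 7) + (10, 9). λ = (9 - 7)/(10 - 16) ≡ 2/11 mod 17. 11⁻¹ ≡ 14 (mod 17) since 11·14 = 154 ≡ 1, so λ ≡ 11.
  x = λ² - 16 - 10 = 121 - 26 ≡ 10; y = λ·(16 - 10) - 7 ≡ 8. → (10, 8)
9P: (10, 8) + (10, 9): same x and y₁ ≡ -y₂, so the sum is ∞.
9P = ∞, so the order is 9.

9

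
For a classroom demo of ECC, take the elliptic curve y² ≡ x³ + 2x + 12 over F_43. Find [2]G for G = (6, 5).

tangent at (6, 5): λ = (3·6² + 2)/(2·5) ≡ 24/10. 10⁻¹ ≡ 13 (mod 43), so λ ≡ 24·13 ≡ 11.
  x = λ² - 6 - 6 = 121 - 12 ≡ 23; y = λ·(6 - 23) - 5 ≡ 23. → (23, 23)

(23, 23)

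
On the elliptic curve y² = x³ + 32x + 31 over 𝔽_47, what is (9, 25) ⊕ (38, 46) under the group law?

(9, 25) + (38, 46). λ = (46 - 25)/(38 - 9) ≡ 21/29 mod 47. 29⁻¹ ≡ 13 (mod 47), so λ ≡ 38.
  x = λ² - 9 - 38 = 1444 - 47 ≡ 34; y = λ·(9 - 34) - 25 ≡ 12. → (34, 12)

(34, 12)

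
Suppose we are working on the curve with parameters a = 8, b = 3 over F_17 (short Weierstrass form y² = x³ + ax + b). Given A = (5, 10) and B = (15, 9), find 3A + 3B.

(12, 12)

First 3A:
Repeated addition: build up to 3A.
2A: tangent at (5, 10): λ = (3·5² + 8)/(2·10) ≡ 15/3. 3⁻¹ ≡ 6 (mod 17), so λ ≡ 15·6 ≡ 5.
  x = λ² - 5 - 5 = 25 - 10 ≡ 15; y = λ·(5 - 15) - 10 ≡ 8. → (15, 8)
3A: (15, 8) + (5, 10). λ = (10 - 8)/(5 - 15) ≡ 2/7 mod 17. 7⁻¹ ≡ 5 (mod 17), so λ ≡ 10.
  x = λ² - 15 - 5 = 100 - 20 ≡ 12; y = λ·(15 - 12) - 8 ≡ 5. → (12, 5)
3A = (12, 5).
Next 3B:
Repeated addition: build up to 3B.
2B: tangent at (15, 9): λ = (3·15² + 8)/(2·9) ≡ 3/1. 1⁻¹ ≡ 1 (mod 17), so λ ≡ 3·1 ≡ 3.
  x = λ² - 15 - 15 = 9 - 30 ≡ 13; y = λ·(15 - 13) - 9 ≡ 14. → (13, 14)
3B: (13, 14) + (15, 9). λ = (9 - 14)/(15 - 13) ≡ 12/2 mod 17. 2⁻¹ ≡ 9 (mod 17) since 2·9 = 18 ≡ 1, so λ ≡ 6.
  x = λ² - 13 - 15 = 36 - 28 ≡ 8; y = λ·(13 - 8) - 14 ≡ 16. → (8, 16)
3B = (8, 16).
Finally 3A + 3B:
(12, 5) + (8, 16). λ = (16 - 5)/(8 - 12) ≡ 11/13 mod 17. 13⁻¹ ≡ 4 (mod 17), so λ ≡ 10.
  x = λ² - 12 - 8 = 100 - 20 ≡ 12; y = λ·(12 - 12) - 5 ≡ 12. → (12, 12)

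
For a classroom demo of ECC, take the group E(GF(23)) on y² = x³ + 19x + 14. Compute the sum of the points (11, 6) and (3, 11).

(11, 6) + (3, 11). λ = (11 - 6)/(3 - 11) ≡ 5/15 mod 23. 15⁻¹ ≡ 20 (mod 23) since 15·20 = 300 ≡ 1, so λ ≡ 8.
  x = λ² - 11 - 3 = 64 - 14 ≡ 4; y = λ·(11 - 4) - 6 ≡ 4. → (4, 4)

(4, 4)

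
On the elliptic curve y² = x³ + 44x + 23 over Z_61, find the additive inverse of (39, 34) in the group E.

-(39, 34) = (39, -34 mod 61) = (39, 27).

(39, 27)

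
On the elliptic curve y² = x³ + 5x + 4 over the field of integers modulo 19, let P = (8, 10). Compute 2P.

(14, 5)

tangent at (8, 10): λ = (3·8² + 5)/(2·10) ≡ 7/1. 1⁻¹ ≡ 1 (mod 19) since 1·1 = 1 ≡ 1, so λ ≡ 7·1 ≡ 7.
  x = λ² - 8 - 8 = 49 - 16 ≡ 14; y = λ·(8 - 14) - 10 ≡ 5. → (14, 5)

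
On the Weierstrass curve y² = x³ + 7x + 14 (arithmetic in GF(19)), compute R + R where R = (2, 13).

(15, 6)

tangent at (2, 13): λ = (3·2² + 7)/(2·13) ≡ 0/7. 7⁻¹ ≡ 11 (mod 19) since 7·11 = 77 ≡ 1, so λ ≡ 0·11 ≡ 0.
  x = λ² - 2 - 2 = 0 - 4 ≡ 15; y = λ·(2 - 15) - 13 ≡ 6. → (15, 6)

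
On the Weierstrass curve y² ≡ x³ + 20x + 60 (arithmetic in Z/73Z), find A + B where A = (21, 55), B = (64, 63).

(15, 31)

(21, 55) + (64, 63). λ = (63 - 55)/(64 - 21) ≡ 8/43 mod 73. 43⁻¹ ≡ 17 (mod 73) since 43·17 = 731 ≡ 1, so λ ≡ 63.
  x = λ² - 21 - 64 = 3969 - 85 ≡ 15; y = λ·(21 - 15) - 55 ≡ 31. → (15, 31)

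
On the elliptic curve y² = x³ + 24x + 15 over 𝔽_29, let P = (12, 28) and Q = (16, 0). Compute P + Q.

(12, 28) + (16, 0). λ = (0 - 28)/(16 - 12) ≡ 1/4 mod 29. 4⁻¹ ≡ 22 (mod 29) since 4·22 = 88 ≡ 1, so λ ≡ 22.
  x = λ² - 12 - 16 = 484 - 28 ≡ 21; y = λ·(12 - 21) - 28 ≡ 6. → (21, 6)

(21, 6)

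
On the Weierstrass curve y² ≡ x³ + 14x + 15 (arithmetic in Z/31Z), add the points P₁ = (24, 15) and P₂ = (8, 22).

(9, 23)

(24, 15) + (8, 22). λ = (22 - 15)/(8 - 24) ≡ 7/15 mod 31. 15⁻¹ ≡ 29 (mod 31) since 15·29 = 435 ≡ 1, so λ ≡ 17.
  x = λ² - 24 - 8 = 289 - 32 ≡ 9; y = λ·(24 - 9) - 15 ≡ 23. → (9, 23)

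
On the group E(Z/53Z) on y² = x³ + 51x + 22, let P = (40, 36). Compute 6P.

Repeated addition: build up to 6P.
2P: tangent at (40, 36): λ = (3·40² + 51)/(2·36) ≡ 28/19. 19⁻¹ ≡ 14 (mod 53) since 19·14 = 266 ≡ 1, so λ ≡ 28·14 ≡ 21.
  x = λ² - 40 - 40 = 441 - 80 ≡ 43; y = λ·(40 - 43) - 36 ≡ 7. → (43, 7)
3P: (43, 7) + (40, 36). λ = (36 - 7)/(40 - 43) ≡ 29/50 mod 53. 50⁻¹ ≡ 35 (mod 53), so λ ≡ 8.
  x = λ² - 43 - 40 = 64 - 83 ≡ 34; y = λ·(43 - 34) - 7 ≡ 12. → (34, 12)
4P: (34, 12) + (40, 36). λ = (36 - 12)/(40 - 34) ≡ 24/6 mod 53. 6⁻¹ ≡ 9 (mod 53) since 6·9 = 54 ≡ 1, so λ ≡ 4.
  x = λ² - 34 - 40 = 16 - 74 ≡ 48; y = λ·(34 - 48) - 12 ≡ 38. → (48, 38)
5P: (48, 38) + (40, 36). λ = (36 - 38)/(40 - 48) ≡ 51/45 mod 53. 45⁻¹ ≡ 33 (mod 53), so λ ≡ 40.
  x = λ² - 48 - 40 = 1600 - 88 ≡ 28; y = λ·(48 - 28) - 38 ≡ 20. → (28, 20)
6P: (28, 20) + (40, 36). λ = (36 - 20)/(40 - 28) ≡ 16/12 mod 53. 12⁻¹ ≡ 31 (mod 53), so λ ≡ 19.
  x = λ² - 28 - 40 = 361 - 68 ≡ 28; y = λ·(28 - 28) - 20 ≡ 33. → (28, 33)

(28, 33)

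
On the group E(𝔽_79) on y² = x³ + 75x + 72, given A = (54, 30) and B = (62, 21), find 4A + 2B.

First 4A:
Double-and-add on 4 = (100)₂. Start with A = (54, 30) for the leading 1-bit.
double: tangent at (54, 30): λ = (3·54² + 75)/(2·30) ≡ 54/60. 60⁻¹ ≡ 54 (mod 79), so λ ≡ 54·54 ≡ 72.
  x = λ² - 54 - 54 = 5184 - 108 ≡ 20; y = λ·(54 - 20) - 30 ≡ 48. → (20, 48)
double: tangent at (20, 48): λ = (3·20² + 75)/(2·48) ≡ 11/17. 17⁻¹ ≡ 14 (mod 79) since 17·14 = 238 ≡ 1, so λ ≡ 11·14 ≡ 75.
  x = λ² - 20 - 20 = 5625 - 40 ≡ 55; y = λ·(20 - 55) - 48 ≡ 13. → (55, 13)
4A = (55, 13).
Next 2B:
Repeated addition: build up to 2B.
2B: tangent at (62, 21): λ = (3·62² + 75)/(2·21) ≡ 73/42. 42⁻¹ ≡ 32 (mod 79), so λ ≡ 73·32 ≡ 45.
  x = λ² - 62 - 62 = 2025 - 124 ≡ 5; y = λ·(62 - 5) - 21 ≡ 16. → (5, 16)
2B = (5, 16).
Finally 4A + 2B:
(55, 13) + (5, 16). λ = (16 - 13)/(5 - 55) ≡ 3/29 mod 79. 29⁻¹ ≡ 30 (mod 79), so λ ≡ 11.
  x = λ² - 55 - 5 = 121 - 60 ≡ 61; y = λ·(55 - 61) - 13 ≡ 0. → (61, 0)

(61, 0)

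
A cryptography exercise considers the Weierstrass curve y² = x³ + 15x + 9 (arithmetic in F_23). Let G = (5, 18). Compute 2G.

(2, 1)

tangent at (5, 18): λ = (3·5² + 15)/(2·18) ≡ 21/13. 13⁻¹ ≡ 16 (mod 23) since 13·16 = 208 ≡ 1, so λ ≡ 21·16 ≡ 14.
  x = λ² - 5 - 5 = 196 - 10 ≡ 2; y = λ·(5 - 2) - 18 ≡ 1. → (2, 1)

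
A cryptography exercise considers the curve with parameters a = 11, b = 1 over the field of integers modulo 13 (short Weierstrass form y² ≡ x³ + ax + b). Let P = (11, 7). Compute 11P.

Repeated addition: build up to 11P.
2P: tangent at (11, 7): λ = (3·11² + 11)/(2·7) ≡ 10/1. 1⁻¹ ≡ 1 (mod 13), so λ ≡ 10·1 ≡ 10.
  x = λ² - 11 - 11 = 100 - 22 ≡ 0; y = λ·(11 - 0) - 7 ≡ 12. → (0, 12)
3P: (0, 12) + (11, 7). λ = (7 - 12)/(11 - 0) ≡ 8/11 mod 13. 11⁻¹ ≡ 6 (mod 13), so λ ≡ 9.
  x = λ² - 0 - 11 = 81 - 11 ≡ 5; y = λ·(0 - 5) - 12 ≡ 8. → (5, 8)
4P: (5, 8) + (11, 7). λ = (7 - 8)/(11 - 5) ≡ 12/6 mod 13. 6⁻¹ ≡ 11 (mod 13), so λ ≡ 2.
  x = λ² - 5 - 11 = 4 - 16 ≡ 1; y = λ·(5 - 1) - 8 ≡ 0. → (1, 0)
5P: (1, 0) + (11, 7). λ = (7 - 0)/(11 - 1) ≡ 7/10 mod 13. 10⁻¹ ≡ 4 (mod 13), so λ ≡ 2.
  x = λ² - 1 - 11 = 4 - 12 ≡ 5; y = λ·(1 - 5) - 0 ≡ 5. → (5, 5)
6P: (5, 5) + (11, 7). λ = (7 - 5)/(11 - 5) ≡ 2/6 mod 13. 6⁻¹ ≡ 11 (mod 13), so λ ≡ 9.
  x = λ² - 5 - 11 = 81 - 16 ≡ 0; y = λ·(5 - 0) - 5 ≡ 1. → (0, 1)
7P: (0, 1) + (11, 7). λ = (7 - 1)/(11 - 0) ≡ 6/11 mod 13. 11⁻¹ ≡ 6 (mod 13) since 11·6 = 66 ≡ 1, so λ ≡ 10.
  x = λ² - 0 - 11 = 100 - 11 ≡ 11; y = λ·(0 - 11) - 1 ≡ 6. → (11, 6)
8P: (11, 6) + (11, 7): same x and y₁ ≡ -y₂, so the sum is O.
9P: O + (11, 7) = (11, 7) (identity).
10P: tangent at (11, 7): λ = (3·11² + 11)/(2·7) ≡ 10/1. 1⁻¹ ≡ 1 (mod 13), so λ ≡ 10·1 ≡ 10.
  x = λ² - 11 - 11 = 100 - 22 ≡ 0; y = λ·(11 - 0) - 7 ≡ 12. → (0, 12)
11P: (0, 12) + (11, 7). λ = (7 - 12)/(11 - 0) ≡ 8/11 mod 13. 11⁻¹ ≡ 6 (mod 13) since 11·6 = 66 ≡ 1, so λ ≡ 9.
  x = λ² - 0 - 11 = 81 - 11 ≡ 5; y = λ·(0 - 5) - 12 ≡ 8. → (5, 8)

(5, 8)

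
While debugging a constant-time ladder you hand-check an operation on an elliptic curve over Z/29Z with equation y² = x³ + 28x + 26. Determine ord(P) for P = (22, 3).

5

2P: tangent at (22, 3): λ = (3·22² + 28)/(2·3) ≡ 1/6. 6⁻¹ ≡ 5 (mod 29), so λ ≡ 1·5 ≡ 5.
  x = λ² - 22 - 22 = 25 - 44 ≡ 10; y = λ·(22 - 10) - 3 ≡ 28. → (10, 28)
3P: (10, 28) + (22, 3). λ = (3 - 28)/(22 - 10) ≡ 4/12 mod 29. 12⁻¹ ≡ 17 (mod 29), so λ ≡ 10.
  x = λ² - 10 - 22 = 100 - 32 ≡ 10; y = λ·(10 - 10) - 28 ≡ 1. → (10, 1)
4P: (10, 1) + (22, 3). λ = (3 - 1)/(22 - 10) ≡ 2/12 mod 29. 12⁻¹ ≡ 17 (mod 29) since 12·17 = 204 ≡ 1, so λ ≡ 5.
  x = λ² - 10 - 22 = 25 - 32 ≡ 22; y = λ·(10 - 22) - 1 ≡ 26. → (22, 26)
5P: (22, 26) + (22, 3): same x and y₁ ≡ -y₂, so the sum is the point at infinity.
5P = the point at infinity, so the order is 5.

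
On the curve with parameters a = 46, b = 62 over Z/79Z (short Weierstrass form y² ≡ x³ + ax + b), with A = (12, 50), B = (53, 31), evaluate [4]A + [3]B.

(76, 56)

First 4A:
Repeated addition: build up to 4A.
2A: tangent at (12, 50): λ = (3·12² + 46)/(2·50) ≡ 4/21. 21⁻¹ ≡ 64 (mod 79), so λ ≡ 4·64 ≡ 19.
  x = λ² - 12 - 12 = 361 - 24 ≡ 21; y = λ·(12 - 21) - 50 ≡ 16. → (21, 16)
3A: (21, 16) + (12, 50). λ = (50 - 16)/(12 - 21) ≡ 34/70 mod 79. 70⁻¹ ≡ 35 (mod 79) since 70·35 = 2450 ≡ 1, so λ ≡ 5.
  x = λ² - 21 - 12 = 25 - 33 ≡ 71; y = λ·(21 - 71) - 16 ≡ 50. → (71, 50)
4A: (71, 50) + (12, 50). λ = (50 - 50)/(12 - 71) ≡ 0/20 mod 79. 20⁻¹ ≡ 4 (mod 79), so λ ≡ 0.
  x = λ² - 71 - 12 = 0 - 83 ≡ 75; y = λ·(71 - 75) - 50 ≡ 29. → (75, 29)
4A = (75, 29).
Next 3B:
Repeated addition: build up to 3B.
2B: tangent at (53, 31): λ = (3·53² + 46)/(2·31) ≡ 20/62. 62⁻¹ ≡ 65 (mod 79), so λ ≡ 20·65 ≡ 36.
  x = λ² - 53 - 53 = 1296 - 106 ≡ 5; y = λ·(53 - 5) - 31 ≡ 38. → (5, 38)
3B: (5, 38) + (53, 31). λ = (31 - 38)/(53 - 5) ≡ 72/48 mod 79. 48⁻¹ ≡ 28 (mod 79) since 48·28 = 1344 ≡ 1, so λ ≡ 41.
  x = λ² - 5 - 53 = 1681 - 58 ≡ 43; y = λ·(5 - 43) - 38 ≡ 63. → (43, 63)
3B = (43, 63).
Finally 4A + 3B:
(75, 29) + (43, 63). λ = (63 - 29)/(43 - 75) ≡ 34/47 mod 79. 47⁻¹ ≡ 37 (mod 79) since 47·37 = 1739 ≡ 1, so λ ≡ 73.
  x = λ² - 75 - 43 = 5329 - 118 ≡ 76; y = λ·(75 - 76) - 29 ≡ 56. → (76, 56)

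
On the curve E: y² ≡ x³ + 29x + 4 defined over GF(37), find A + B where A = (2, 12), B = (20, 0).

(36, 23)

(2, 12) + (20, 0). λ = (0 - 12)/(20 - 2) ≡ 25/18 mod 37. 18⁻¹ ≡ 35 (mod 37) since 18·35 = 630 ≡ 1, so λ ≡ 24.
  x = λ² - 2 - 20 = 576 - 22 ≡ 36; y = λ·(2 - 36) - 12 ≡ 23. → (36, 23)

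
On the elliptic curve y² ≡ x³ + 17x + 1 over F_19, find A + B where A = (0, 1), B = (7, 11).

(0, 1) + (7, 11). λ = (11 - 1)/(7 - 0) ≡ 10/7 mod 19. 7⁻¹ ≡ 11 (mod 19), so λ ≡ 15.
  x = λ² - 0 - 7 = 225 - 7 ≡ 9; y = λ·(0 - 9) - 1 ≡ 16. → (9, 16)

(9, 16)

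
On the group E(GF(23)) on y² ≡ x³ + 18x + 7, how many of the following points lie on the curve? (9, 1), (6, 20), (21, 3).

(9, 1): 1² ≡ 1, rhs ≡ 1 → on.
(6, 20): 20² ≡ 9, rhs ≡ 9 → on.
(21, 3): 3² ≡ 9, rhs ≡ 9 → on.

3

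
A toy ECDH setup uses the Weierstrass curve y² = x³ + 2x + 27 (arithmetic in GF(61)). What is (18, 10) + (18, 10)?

tangent at (18, 10): λ = (3·18² + 2)/(2·10) ≡ 59/20. 20⁻¹ ≡ 58 (mod 61) since 20·58 = 1160 ≡ 1, so λ ≡ 59·58 ≡ 6.
  x = λ² - 18 - 18 = 36 - 36 ≡ 0; y = λ·(18 - 0) - 10 ≡ 37. → (0, 37)

(0, 37)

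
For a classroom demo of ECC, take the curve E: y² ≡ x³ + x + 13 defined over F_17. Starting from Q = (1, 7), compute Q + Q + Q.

(12, 11)

Repeated addition: build up to 3Q.
2Q: tangent at (1, 7): λ = (3·1² + 1)/(2·7) ≡ 4/14. 14⁻¹ ≡ 11 (mod 17), so λ ≡ 4·11 ≡ 10.
  x = λ² - 1 - 1 = 100 - 2 ≡ 13; y = λ·(1 - 13) - 7 ≡ 9. → (13, 9)
3Q: (13, 9) + (1, 7). λ = (7 - 9)/(1 - 13) ≡ 15/5 mod 17. 5⁻¹ ≡ 7 (mod 17) since 5·7 = 35 ≡ 1, so λ ≡ 3.
  x = λ² - 13 - 1 = 9 - 14 ≡ 12; y = λ·(13 - 12) - 9 ≡ 11. → (12, 11)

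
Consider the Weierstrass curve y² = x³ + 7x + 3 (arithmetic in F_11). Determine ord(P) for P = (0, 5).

2P: tangent at (0, 5): λ = (3·0² + 7)/(2·5) ≡ 7/10. 10⁻¹ ≡ 10 (mod 11) since 10·10 = 100 ≡ 1, so λ ≡ 7·10 ≡ 4.
  x = λ² - 0 - 0 = 16 - 0 ≡ 5; y = λ·(0 - 5) - 5 ≡ 8. → (5, 8)
3P: (5, 8) + (0, 5). λ = (5 - 8)/(0 - 5) ≡ 8/6 mod 11. 6⁻¹ ≡ 2 (mod 11), so λ ≡ 5.
  x = λ² - 5 - 0 = 25 - 5 ≡ 9; y = λ·(5 - 9) - 8 ≡ 5. → (9, 5)
4P: (9, 5) + (0, 5). λ = (5 - 5)/(0 - 9) ≡ 0/2 mod 11. 2⁻¹ ≡ 6 (mod 11) since 2·6 = 12 ≡ 1, so λ ≡ 0.
  x = λ² - 9 - 0 = 0 - 9 ≡ 2; y = λ·(9 - 2) - 5 ≡ 6. → (2, 6)
5P: (2, 6) + (0, 5). λ = (5 - 6)/(0 - 2) ≡ 10/9 mod 11. 9⁻¹ ≡ 5 (mod 11) since 9·5 = 45 ≡ 1, so λ ≡ 6.
  x = λ² - 2 - 0 = 36 - 2 ≡ 1; y = λ·(2 - 1) - 6 ≡ 0. → (1, 0)
6P: (1, 0) + (0, 5). λ = (5 - 0)/(0 - 1) ≡ 5/10 mod 11. 10⁻¹ ≡ 10 (mod 11), so λ ≡ 6.
  x = λ² - 1 - 0 = 36 - 1 ≡ 2; y = λ·(1 - 2) - 0 ≡ 5. → (2, 5)
7P: (2, 5) + (0, 5). λ = (5 - 5)/(0 - 2) ≡ 0/9 mod 11. 9⁻¹ ≡ 5 (mod 11), so λ ≡ 0.
  x = λ² - 2 - 0 = 0 - 2 ≡ 9; y = λ·(2 - 9) - 5 ≡ 6. → (9, 6)
8P: (9, 6) + (0, 5). λ = (5 - 6)/(0 - 9) ≡ 10/2 mod 11. 2⁻¹ ≡ 6 (mod 11), so λ ≡ 5.
  x = λ² - 9 - 0 = 25 - 9 ≡ 5; y = λ·(9 - 5) - 6 ≡ 3. → (5, 3)
9P: (5, 3) + (0, 5). λ = (5 - 3)/(0 - 5) ≡ 2/6 mod 11. 6⁻¹ ≡ 2 (mod 11), so λ ≡ 4.
  x = λ² - 5 - 0 = 16 - 5 ≡ 0; y = λ·(5 - 0) - 3 ≡ 6. → (0, 6)
10P: (0, 6) + (0, 5): same x and y₁ ≡ -y₂, so the sum is O.
10P = O, so the order is 10.

10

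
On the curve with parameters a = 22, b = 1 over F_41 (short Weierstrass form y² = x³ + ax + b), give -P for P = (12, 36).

-(12, 36) = (12, -36 mod 41) = (12, 5).

(12, 5)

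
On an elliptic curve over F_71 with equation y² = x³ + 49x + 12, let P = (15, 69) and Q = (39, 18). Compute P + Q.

(15, 69) + (39, 18). λ = (18 - 69)/(39 - 15) ≡ 20/24 mod 71. 24⁻¹ ≡ 3 (mod 71) since 24·3 = 72 ≡ 1, so λ ≡ 60.
  x = λ² - 15 - 39 = 3600 - 54 ≡ 67; y = λ·(15 - 67) - 69 ≡ 6. → (67, 6)

(67, 6)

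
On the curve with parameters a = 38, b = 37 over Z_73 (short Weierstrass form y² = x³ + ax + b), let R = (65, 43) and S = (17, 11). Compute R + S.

(32, 52)

(65, 43) + (17, 11). λ = (11 - 43)/(17 - 65) ≡ 41/25 mod 73. 25⁻¹ ≡ 38 (mod 73) since 25·38 = 950 ≡ 1, so λ ≡ 25.
  x = λ² - 65 - 17 = 625 - 82 ≡ 32; y = λ·(65 - 32) - 43 ≡ 52. → (32, 52)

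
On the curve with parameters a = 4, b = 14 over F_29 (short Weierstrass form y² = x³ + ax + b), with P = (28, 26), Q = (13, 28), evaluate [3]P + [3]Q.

(17, 23)

First 3P:
Repeated addition: build up to 3P.
2P: tangent at (28, 26): λ = (3·28² + 4)/(2·26) ≡ 7/23. 23⁻¹ ≡ 24 (mod 29) since 23·24 = 552 ≡ 1, so λ ≡ 7·24 ≡ 23.
  x = λ² - 28 - 28 = 529 - 56 ≡ 9; y = λ·(28 - 9) - 26 ≡ 5. → (9, 5)
3P: (9, 5) + (28, 26). λ = (26 - 5)/(28 - 9) ≡ 21/19 mod 29. 19⁻¹ ≡ 26 (mod 29) since 19·26 = 494 ≡ 1, so λ ≡ 24.
  x = λ² - 9 - 28 = 576 - 37 ≡ 17; y = λ·(9 - 17) - 5 ≡ 6. → (17, 6)
3P = (17, 6).
Next 3Q:
Repeated addition: build up to 3Q.
2Q: tangent at (13, 28): λ = (3·13² + 4)/(2·28) ≡ 18/27. 27⁻¹ ≡ 14 (mod 29) since 27·14 = 378 ≡ 1, so λ ≡ 18·14 ≡ 20.
  x = λ² - 13 - 13 = 400 - 26 ≡ 26; y = λ·(13 - 26) - 28 ≡ 2. → (26, 2)
3Q: (26, 2) + (13, 28). λ = (28 - 2)/(13 - 26) ≡ 26/16 mod 29. 16⁻¹ ≡ 20 (mod 29) since 16·20 = 320 ≡ 1, so λ ≡ 27.
  x = λ² - 26 - 13 = 729 - 39 ≡ 23; y = λ·(26 - 23) - 2 ≡ 21. → (23, 21)
3Q = (23, 21).
Finally 3P + 3Q:
(17, 6) + (23, 21). λ = (21 - 6)/(23 - 17) ≡ 15/6 mod 29. 6⁻¹ ≡ 5 (mod 29) since 6·5 = 30 ≡ 1, so λ ≡ 17.
  x = λ² - 17 - 23 = 289 - 40 ≡ 17; y = λ·(17 - 17) - 6 ≡ 23. → (17, 23)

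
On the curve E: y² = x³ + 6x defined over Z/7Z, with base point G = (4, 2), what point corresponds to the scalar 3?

Repeated addition: build up to 3G.
2G: tangent at (4, 2): λ = (3·4² + 6)/(2·2) ≡ 5/4. 4⁻¹ ≡ 2 (mod 7), so λ ≡ 5·2 ≡ 3.
  x = λ² - 4 - 4 = 9 - 8 ≡ 1; y = λ·(4 - 1) - 2 ≡ 0. → (1, 0)
3G: (1, 0) + (4, 2). λ = (2 - 0)/(4 - 1) ≡ 2/3 mod 7. 3⁻¹ ≡ 5 (mod 7), so λ ≡ 3.
  x = λ² - 1 - 4 = 9 - 5 ≡ 4; y = λ·(1 - 4) - 0 ≡ 5. → (4, 5)

(4, 5)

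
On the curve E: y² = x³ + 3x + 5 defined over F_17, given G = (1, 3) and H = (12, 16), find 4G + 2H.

(4, 8)

First 4G:
Repeated addition: build up to 4G.
2G: tangent at (1, 3): λ = (3·1² + 3)/(2·3) ≡ 6/6. 6⁻¹ ≡ 3 (mod 17), so λ ≡ 6·3 ≡ 1.
  x = λ² - 1 - 1 = 1 - 2 ≡ 16; y = λ·(1 - 16) - 3 ≡ 16. → (16, 16)
3G: (16, 16) + (1, 3). λ = (3 - 16)/(1 - 16) ≡ 4/2 mod 17. 2⁻¹ ≡ 9 (mod 17) since 2·9 = 18 ≡ 1, so λ ≡ 2.
  x = λ² - 16 - 1 = 4 - 17 ≡ 4; y = λ·(16 - 4) - 16 ≡ 8. → (4, 8)
4G: (4, 8) + (1, 3). λ = (3 - 8)/(1 - 4) ≡ 12/14 mod 17. 14⁻¹ ≡ 11 (mod 17), so λ ≡ 13.
  x = λ² - 4 - 1 = 169 - 5 ≡ 11; y = λ·(4 - 11) - 8 ≡ 3. → (11, 3)
4G = (11, 3).
Next 2H:
Repeated addition: build up to 2H.
2H: tangent at (12, 16): λ = (3·12² + 3)/(2·16) ≡ 10/15. 15⁻¹ ≡ 8 (mod 17) since 15·8 = 120 ≡ 1, so λ ≡ 10·8 ≡ 12.
  x = λ² - 12 - 12 = 144 - 24 ≡ 1; y = λ·(12 - 1) - 16 ≡ 14. → (1, 14)
2H = (1, 14).
Finally 4G + 2H:
(11, 3) + (1, 14). λ = (14 - 3)/(1 - 11) ≡ 11/7 mod 17. 7⁻¹ ≡ 5 (mod 17), so λ ≡ 4.
  x = λ² - 11 - 1 = 16 - 12 ≡ 4; y = λ·(11 - 4) - 3 ≡ 8. → (4, 8)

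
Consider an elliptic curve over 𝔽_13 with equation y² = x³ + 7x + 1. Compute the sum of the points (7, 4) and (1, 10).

(6, 8)

(7, 4) + (1, 10). λ = (10 - 4)/(1 - 7) ≡ 6/7 mod 13. 7⁻¹ ≡ 2 (mod 13) since 7·2 = 14 ≡ 1, so λ ≡ 12.
  x = λ² - 7 - 1 = 144 - 8 ≡ 6; y = λ·(7 - 6) - 4 ≡ 8. → (6, 8)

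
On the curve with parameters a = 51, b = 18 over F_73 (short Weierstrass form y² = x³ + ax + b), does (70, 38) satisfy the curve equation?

yes

y² = 38² ≡ 57; x³ + 51x + 18 = 346588 ≡ 57 (mod 73). 57 = 57.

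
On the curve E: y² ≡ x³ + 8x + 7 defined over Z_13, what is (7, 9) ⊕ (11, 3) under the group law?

(7, 4)

(7, 9) + (11, 3). λ = (3 - 9)/(11 - 7) ≡ 7/4 mod 13. 4⁻¹ ≡ 10 (mod 13), so λ ≡ 5.
  x = λ² - 7 - 11 = 25 - 18 ≡ 7; y = λ·(7 - 7) - 9 ≡ 4. → (7, 4)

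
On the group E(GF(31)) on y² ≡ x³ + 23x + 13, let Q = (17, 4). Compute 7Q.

Double-and-add on 7 = (111)₂. Start with Q = (17, 4) for the leading 1-bit.
double: tangent at (17, 4): λ = (3·17² + 23)/(2·4) ≡ 22/8. 8⁻¹ ≡ 4 (mod 31), so λ ≡ 22·4 ≡ 26.
  x = λ² - 17 - 17 = 676 - 34 ≡ 22; y = λ·(17 - 22) - 4 ≡ 21. → (22, 21)
add Q: (22, 21) + (17, 4). λ = (4 - 21)/(17 - 22) ≡ 14/26 mod 31. 26⁻¹ ≡ 6 (mod 31), so λ ≡ 22.
  x = λ² - 22 - 17 = 484 - 39 ≡ 11; y = λ·(22 - 11) - 21 ≡ 4. → (11, 4)
double: tangent at (11, 4): λ = (3·11² + 23)/(2·4) ≡ 14/8. 8⁻¹ ≡ 4 (mod 31) since 8·4 = 32 ≡ 1, so λ ≡ 14·4 ≡ 25.
  x = λ² - 11 - 11 = 625 - 22 ≡ 14; y = λ·(11 - 14) - 4 ≡ 14. → (14, 14)
add Q: (14, 14) + (17, 4). λ = (4 - 14)/(17 - 14) ≡ 21/3 mod 31. 3⁻¹ ≡ 21 (mod 31), so λ ≡ 7.
  x = λ² - 14 - 17 = 49 - 31 ≡ 18; y = λ·(14 - 18) - 14 ≡ 20. → (18, 20)

(18, 20)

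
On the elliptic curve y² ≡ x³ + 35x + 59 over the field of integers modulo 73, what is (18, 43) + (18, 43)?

(69, 72)

tangent at (18, 43): λ = (3·18² + 35)/(2·43) ≡ 58/13. 13⁻¹ ≡ 45 (mod 73), so λ ≡ 58·45 ≡ 55.
  x = λ² - 18 - 18 = 3025 - 36 ≡ 69; y = λ·(18 - 69) - 43 ≡ 72. → (69, 72)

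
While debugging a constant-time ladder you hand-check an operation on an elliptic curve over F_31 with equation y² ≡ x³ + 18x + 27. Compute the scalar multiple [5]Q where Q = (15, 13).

(21, 5)

Repeated addition: build up to 5Q.
2Q: tangent at (15, 13): λ = (3·15² + 18)/(2·13) ≡ 11/26. 26⁻¹ ≡ 6 (mod 31) since 26·6 = 156 ≡ 1, so λ ≡ 11·6 ≡ 4.
  x = λ² - 15 - 15 = 16 - 30 ≡ 17; y = λ·(15 - 17) - 13 ≡ 10. → (17, 10)
3Q: (17, 10) + (15, 13). λ = (13 - 10)/(15 - 17) ≡ 3/29 mod 31. 29⁻¹ ≡ 15 (mod 31), so λ ≡ 14.
  x = λ² - 17 - 15 = 196 - 32 ≡ 9; y = λ·(17 - 9) - 10 ≡ 9. → (9, 9)
4Q: (9, 9) + (15, 13). λ = (13 - 9)/(15 - 9) ≡ 4/6 mod 31. 6⁻¹ ≡ 26 (mod 31), so λ ≡ 11.
  x = λ² - 9 - 15 = 121 - 24 ≡ 4; y = λ·(9 - 4) - 9 ≡ 15. → (4, 15)
5Q: (4, 15) + (15, 13). λ = (13 - 15)/(15 - 4) ≡ 29/11 mod 31. 11⁻¹ ≡ 17 (mod 31), so λ ≡ 28.
  x = λ² - 4 - 15 = 784 - 19 ≡ 21; y = λ·(4 - 21) - 15 ≡ 5. → (21, 5)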